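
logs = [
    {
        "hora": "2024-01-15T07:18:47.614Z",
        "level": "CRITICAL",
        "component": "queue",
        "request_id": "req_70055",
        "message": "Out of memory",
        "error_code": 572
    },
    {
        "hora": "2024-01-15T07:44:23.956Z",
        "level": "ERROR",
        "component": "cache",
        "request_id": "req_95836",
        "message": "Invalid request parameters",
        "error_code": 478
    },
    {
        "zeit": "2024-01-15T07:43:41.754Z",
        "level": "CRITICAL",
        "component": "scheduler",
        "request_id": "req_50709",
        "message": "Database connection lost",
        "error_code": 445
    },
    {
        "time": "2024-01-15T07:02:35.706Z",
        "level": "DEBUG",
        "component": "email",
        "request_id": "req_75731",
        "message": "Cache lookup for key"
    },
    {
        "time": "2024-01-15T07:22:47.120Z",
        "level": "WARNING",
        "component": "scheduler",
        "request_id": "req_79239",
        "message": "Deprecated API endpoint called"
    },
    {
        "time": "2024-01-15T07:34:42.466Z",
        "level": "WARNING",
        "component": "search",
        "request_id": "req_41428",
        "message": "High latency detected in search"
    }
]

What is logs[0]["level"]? "CRITICAL"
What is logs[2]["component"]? "scheduler"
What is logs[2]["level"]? "CRITICAL"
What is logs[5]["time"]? "2024-01-15T07:34:42.466Z"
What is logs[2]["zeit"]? "2024-01-15T07:43:41.754Z"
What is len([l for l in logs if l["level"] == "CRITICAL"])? 2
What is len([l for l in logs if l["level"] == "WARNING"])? 2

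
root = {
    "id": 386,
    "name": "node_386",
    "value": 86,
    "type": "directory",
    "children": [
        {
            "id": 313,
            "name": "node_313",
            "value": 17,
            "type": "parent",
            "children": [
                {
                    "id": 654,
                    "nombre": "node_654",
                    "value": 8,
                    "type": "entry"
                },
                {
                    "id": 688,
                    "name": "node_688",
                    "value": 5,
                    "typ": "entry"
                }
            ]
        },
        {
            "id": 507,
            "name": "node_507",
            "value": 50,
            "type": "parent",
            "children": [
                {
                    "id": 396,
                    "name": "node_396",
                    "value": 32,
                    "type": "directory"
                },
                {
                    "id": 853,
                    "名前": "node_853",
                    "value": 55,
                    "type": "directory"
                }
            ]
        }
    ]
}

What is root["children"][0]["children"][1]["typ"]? "entry"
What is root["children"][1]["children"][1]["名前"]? "node_853"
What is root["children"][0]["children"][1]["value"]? 5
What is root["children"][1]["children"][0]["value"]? 32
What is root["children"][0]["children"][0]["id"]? 654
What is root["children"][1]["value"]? 50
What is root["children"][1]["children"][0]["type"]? "directory"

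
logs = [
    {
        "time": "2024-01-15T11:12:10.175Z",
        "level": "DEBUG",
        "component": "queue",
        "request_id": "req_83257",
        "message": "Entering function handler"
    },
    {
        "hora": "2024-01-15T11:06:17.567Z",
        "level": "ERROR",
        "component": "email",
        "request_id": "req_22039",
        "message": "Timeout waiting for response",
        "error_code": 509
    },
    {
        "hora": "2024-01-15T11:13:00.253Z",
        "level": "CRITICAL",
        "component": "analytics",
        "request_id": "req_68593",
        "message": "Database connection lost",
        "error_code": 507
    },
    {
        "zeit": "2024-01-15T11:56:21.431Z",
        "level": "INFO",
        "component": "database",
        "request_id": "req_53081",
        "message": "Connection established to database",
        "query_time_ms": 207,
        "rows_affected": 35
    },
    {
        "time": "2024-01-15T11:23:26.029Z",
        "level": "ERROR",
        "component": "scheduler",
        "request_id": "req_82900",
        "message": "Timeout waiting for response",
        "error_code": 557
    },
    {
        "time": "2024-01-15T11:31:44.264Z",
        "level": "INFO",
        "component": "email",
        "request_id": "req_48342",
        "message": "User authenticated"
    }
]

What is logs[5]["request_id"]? "req_48342"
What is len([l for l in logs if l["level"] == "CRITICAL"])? 1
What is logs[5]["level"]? "INFO"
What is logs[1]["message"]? "Timeout waiting for response"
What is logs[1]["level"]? "ERROR"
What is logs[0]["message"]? "Entering function handler"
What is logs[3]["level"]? "INFO"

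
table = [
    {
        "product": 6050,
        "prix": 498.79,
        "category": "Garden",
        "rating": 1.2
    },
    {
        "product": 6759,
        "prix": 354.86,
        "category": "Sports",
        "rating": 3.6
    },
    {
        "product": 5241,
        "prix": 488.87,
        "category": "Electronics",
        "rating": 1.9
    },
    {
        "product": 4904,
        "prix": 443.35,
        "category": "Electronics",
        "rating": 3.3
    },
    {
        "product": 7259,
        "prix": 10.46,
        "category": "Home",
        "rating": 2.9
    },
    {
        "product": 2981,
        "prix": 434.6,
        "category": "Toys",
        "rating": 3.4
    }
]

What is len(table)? 6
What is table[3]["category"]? "Electronics"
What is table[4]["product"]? 7259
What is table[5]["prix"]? 434.6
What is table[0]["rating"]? 1.2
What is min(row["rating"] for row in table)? 1.2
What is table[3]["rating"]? 3.3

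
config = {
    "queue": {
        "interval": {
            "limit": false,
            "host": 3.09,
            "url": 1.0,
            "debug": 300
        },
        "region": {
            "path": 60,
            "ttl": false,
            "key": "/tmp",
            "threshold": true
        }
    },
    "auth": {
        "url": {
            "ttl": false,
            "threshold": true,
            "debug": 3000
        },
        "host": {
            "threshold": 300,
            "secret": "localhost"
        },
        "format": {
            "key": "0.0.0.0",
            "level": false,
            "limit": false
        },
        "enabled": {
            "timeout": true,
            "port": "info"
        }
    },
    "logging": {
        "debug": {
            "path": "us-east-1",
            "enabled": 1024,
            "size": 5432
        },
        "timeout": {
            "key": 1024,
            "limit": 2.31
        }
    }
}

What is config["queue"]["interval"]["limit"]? False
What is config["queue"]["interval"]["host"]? 3.09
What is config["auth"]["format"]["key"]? "0.0.0.0"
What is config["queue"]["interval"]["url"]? 1.0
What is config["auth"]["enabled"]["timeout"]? True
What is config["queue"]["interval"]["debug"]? 300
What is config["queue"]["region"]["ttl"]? False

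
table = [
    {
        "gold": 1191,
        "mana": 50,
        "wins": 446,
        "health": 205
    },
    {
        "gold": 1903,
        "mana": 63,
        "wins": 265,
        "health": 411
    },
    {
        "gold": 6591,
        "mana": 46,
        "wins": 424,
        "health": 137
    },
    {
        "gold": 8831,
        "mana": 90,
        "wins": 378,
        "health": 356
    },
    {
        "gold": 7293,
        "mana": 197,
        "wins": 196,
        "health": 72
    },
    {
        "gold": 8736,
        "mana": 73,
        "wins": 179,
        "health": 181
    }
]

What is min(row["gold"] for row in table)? 1191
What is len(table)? 6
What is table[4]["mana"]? 197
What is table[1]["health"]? 411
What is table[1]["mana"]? 63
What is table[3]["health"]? 356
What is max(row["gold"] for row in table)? 8831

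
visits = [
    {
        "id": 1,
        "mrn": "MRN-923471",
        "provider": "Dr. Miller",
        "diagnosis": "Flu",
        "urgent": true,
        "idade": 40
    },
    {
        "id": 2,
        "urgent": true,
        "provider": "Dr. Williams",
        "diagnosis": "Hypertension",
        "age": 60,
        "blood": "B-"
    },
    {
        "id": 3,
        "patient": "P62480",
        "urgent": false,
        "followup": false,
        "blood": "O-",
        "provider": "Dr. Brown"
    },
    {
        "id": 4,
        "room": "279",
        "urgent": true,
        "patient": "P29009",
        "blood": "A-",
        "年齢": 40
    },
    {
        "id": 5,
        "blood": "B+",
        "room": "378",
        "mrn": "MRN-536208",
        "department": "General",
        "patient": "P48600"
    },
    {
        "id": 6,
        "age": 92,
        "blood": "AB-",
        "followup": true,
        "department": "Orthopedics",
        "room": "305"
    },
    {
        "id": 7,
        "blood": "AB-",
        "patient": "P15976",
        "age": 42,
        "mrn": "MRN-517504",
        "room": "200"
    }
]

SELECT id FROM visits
[1, 2, 3, 4, 5, 6, 7]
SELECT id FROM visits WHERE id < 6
[1, 2, 3, 4, 5]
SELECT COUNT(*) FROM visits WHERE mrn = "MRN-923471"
1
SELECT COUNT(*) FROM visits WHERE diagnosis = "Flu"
1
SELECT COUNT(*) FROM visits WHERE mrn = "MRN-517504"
1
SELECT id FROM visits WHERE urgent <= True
[1, 2, 3, 4]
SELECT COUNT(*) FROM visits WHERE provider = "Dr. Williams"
1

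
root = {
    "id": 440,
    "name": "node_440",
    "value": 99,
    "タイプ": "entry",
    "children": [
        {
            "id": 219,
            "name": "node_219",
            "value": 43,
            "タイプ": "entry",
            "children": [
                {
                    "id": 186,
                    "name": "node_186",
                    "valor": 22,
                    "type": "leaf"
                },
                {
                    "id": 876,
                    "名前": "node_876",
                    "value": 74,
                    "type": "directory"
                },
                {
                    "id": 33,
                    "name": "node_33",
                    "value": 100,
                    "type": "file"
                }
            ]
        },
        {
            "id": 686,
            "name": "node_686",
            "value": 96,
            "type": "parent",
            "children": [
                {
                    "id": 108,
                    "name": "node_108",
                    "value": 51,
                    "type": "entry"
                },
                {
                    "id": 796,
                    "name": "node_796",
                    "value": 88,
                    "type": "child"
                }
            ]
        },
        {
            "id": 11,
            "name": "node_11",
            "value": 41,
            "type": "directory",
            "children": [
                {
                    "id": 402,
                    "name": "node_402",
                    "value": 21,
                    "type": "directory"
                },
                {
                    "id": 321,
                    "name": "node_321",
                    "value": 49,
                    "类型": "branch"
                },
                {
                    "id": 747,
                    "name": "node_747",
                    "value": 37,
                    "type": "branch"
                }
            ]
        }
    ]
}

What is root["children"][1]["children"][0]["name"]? "node_108"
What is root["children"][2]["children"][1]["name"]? "node_321"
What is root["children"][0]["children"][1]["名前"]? "node_876"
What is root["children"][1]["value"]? 96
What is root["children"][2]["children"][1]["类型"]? "branch"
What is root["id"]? 440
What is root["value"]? 99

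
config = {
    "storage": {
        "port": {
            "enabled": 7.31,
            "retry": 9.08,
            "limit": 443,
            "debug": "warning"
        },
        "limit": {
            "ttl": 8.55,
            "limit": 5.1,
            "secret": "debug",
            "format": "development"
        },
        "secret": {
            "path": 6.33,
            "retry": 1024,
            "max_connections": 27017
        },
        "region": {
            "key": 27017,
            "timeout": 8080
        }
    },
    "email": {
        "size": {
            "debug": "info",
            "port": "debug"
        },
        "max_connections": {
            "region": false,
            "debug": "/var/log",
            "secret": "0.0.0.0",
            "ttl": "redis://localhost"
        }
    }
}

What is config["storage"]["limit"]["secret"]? "debug"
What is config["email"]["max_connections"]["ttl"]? "redis://localhost"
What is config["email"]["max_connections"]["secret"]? "0.0.0.0"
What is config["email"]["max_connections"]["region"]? False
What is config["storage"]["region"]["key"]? 27017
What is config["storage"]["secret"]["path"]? 6.33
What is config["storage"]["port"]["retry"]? 9.08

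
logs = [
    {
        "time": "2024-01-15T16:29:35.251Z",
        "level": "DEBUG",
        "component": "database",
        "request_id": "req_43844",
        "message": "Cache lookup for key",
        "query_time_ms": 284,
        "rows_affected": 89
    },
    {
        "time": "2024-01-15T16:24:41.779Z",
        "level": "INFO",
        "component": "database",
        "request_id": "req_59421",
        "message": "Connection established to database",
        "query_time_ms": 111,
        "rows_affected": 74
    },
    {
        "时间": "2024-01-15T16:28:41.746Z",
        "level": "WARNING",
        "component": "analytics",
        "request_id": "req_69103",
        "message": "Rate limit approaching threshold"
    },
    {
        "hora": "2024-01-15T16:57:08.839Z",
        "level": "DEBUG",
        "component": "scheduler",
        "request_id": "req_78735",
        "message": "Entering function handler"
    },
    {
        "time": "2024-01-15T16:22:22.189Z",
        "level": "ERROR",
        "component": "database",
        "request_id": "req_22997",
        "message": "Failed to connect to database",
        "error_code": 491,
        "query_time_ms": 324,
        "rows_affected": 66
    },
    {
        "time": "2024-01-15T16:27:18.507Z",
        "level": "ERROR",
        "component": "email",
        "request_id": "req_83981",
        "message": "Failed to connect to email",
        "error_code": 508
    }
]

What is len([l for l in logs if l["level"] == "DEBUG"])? 2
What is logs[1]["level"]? "INFO"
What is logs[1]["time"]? "2024-01-15T16:24:41.779Z"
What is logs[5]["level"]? "ERROR"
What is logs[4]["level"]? "ERROR"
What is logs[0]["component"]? "database"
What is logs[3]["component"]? "scheduler"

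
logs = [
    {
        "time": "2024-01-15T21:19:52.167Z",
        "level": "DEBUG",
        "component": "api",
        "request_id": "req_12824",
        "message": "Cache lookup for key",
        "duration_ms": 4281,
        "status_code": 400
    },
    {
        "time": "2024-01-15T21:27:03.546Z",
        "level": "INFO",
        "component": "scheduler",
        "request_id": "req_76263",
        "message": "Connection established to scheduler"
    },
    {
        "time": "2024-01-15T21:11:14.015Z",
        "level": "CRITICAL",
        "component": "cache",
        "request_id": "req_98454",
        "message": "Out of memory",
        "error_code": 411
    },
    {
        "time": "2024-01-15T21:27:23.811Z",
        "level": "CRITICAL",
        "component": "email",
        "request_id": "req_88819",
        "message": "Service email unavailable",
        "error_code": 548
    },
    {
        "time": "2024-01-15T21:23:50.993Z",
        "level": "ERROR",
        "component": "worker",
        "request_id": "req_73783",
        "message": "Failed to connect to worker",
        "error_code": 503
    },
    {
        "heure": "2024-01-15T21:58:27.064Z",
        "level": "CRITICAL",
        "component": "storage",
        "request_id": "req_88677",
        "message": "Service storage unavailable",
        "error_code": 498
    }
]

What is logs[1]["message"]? "Connection established to scheduler"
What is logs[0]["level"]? "DEBUG"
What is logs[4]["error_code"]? 503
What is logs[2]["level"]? "CRITICAL"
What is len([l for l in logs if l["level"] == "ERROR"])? 1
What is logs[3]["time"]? "2024-01-15T21:27:23.811Z"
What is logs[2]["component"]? "cache"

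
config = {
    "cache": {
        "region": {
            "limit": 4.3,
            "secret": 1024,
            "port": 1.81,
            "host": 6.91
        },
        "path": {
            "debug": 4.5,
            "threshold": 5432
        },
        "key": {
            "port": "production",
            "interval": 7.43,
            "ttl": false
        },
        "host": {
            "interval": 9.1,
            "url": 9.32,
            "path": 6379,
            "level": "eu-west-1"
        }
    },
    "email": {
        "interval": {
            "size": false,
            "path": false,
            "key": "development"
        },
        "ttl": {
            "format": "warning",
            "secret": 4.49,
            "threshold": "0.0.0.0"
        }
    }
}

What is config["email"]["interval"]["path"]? False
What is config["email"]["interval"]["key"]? "development"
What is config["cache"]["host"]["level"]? "eu-west-1"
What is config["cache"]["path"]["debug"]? 4.5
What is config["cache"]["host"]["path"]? 6379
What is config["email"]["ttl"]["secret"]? 4.49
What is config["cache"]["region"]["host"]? 6.91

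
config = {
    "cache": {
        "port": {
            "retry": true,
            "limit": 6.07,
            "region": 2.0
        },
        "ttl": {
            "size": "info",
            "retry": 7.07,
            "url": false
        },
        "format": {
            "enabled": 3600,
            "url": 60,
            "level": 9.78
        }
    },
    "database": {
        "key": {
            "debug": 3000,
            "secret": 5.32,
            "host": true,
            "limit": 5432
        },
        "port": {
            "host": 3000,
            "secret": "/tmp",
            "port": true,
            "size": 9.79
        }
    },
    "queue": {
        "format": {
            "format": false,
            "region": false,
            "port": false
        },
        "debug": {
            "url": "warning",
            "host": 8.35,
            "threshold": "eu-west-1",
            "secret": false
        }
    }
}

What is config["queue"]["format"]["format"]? False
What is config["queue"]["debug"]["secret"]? False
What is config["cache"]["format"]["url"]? 60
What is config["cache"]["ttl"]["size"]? "info"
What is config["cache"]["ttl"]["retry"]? 7.07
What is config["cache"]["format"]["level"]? 9.78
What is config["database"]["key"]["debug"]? 3000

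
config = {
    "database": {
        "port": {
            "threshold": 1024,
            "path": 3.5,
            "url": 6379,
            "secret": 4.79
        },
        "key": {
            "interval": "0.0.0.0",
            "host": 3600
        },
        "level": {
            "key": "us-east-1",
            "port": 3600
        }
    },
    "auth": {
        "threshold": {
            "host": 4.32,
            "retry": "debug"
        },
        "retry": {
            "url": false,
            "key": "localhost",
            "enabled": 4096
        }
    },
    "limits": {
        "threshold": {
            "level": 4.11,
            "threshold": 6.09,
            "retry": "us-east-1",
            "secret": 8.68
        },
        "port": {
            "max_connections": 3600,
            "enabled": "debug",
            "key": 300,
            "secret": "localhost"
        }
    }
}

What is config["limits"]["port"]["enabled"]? "debug"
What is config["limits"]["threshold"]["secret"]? 8.68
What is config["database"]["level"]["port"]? 3600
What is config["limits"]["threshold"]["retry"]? "us-east-1"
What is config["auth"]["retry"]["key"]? "localhost"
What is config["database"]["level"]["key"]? "us-east-1"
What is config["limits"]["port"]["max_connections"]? 3600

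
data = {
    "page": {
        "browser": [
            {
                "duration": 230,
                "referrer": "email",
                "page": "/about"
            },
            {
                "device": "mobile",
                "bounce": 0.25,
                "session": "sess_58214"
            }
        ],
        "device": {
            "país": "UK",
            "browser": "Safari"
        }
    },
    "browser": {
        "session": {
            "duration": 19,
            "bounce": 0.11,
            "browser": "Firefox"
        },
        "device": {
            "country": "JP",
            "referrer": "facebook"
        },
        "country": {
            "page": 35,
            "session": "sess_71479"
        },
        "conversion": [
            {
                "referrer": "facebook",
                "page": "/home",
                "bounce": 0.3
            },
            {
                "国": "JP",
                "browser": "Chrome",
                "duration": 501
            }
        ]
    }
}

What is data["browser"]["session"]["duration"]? 19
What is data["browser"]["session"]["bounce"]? 0.11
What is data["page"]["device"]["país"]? "UK"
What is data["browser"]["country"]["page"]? 35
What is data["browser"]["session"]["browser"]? "Firefox"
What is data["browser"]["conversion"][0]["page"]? "/home"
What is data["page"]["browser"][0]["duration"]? 230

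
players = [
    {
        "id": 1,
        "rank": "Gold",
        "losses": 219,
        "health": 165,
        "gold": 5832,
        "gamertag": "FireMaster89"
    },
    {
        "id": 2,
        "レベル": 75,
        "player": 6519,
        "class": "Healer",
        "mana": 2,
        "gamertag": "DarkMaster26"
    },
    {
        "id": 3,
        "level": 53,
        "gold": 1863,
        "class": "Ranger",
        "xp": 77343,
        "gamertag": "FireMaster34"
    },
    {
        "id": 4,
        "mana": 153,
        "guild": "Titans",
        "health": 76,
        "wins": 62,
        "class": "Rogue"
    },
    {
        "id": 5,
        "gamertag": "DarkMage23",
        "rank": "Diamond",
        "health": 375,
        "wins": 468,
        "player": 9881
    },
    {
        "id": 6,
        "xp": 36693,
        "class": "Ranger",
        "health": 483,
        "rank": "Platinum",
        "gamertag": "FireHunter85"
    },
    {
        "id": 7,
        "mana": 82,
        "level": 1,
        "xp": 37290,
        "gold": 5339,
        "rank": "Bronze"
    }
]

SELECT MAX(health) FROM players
483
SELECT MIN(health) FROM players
76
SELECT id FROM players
[1, 2, 3, 4, 5, 6, 7]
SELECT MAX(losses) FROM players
219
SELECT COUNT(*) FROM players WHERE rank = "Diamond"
1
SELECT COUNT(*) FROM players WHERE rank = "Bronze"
1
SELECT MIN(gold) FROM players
1863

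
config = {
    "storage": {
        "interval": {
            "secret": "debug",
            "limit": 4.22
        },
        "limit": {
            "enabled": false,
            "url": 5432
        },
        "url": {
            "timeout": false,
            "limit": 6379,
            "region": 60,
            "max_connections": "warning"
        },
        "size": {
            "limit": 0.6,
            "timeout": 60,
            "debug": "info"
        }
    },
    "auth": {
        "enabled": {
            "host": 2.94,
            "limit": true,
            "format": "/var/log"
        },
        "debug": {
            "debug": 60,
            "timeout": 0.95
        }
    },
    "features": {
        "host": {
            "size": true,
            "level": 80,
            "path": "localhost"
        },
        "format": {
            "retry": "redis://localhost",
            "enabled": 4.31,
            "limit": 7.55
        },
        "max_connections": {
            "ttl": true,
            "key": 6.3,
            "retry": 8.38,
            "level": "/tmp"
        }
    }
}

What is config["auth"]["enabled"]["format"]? "/var/log"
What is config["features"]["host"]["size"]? True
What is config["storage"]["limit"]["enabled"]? False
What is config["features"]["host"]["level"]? 80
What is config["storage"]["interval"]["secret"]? "debug"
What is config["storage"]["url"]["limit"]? 6379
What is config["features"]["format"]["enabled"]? 4.31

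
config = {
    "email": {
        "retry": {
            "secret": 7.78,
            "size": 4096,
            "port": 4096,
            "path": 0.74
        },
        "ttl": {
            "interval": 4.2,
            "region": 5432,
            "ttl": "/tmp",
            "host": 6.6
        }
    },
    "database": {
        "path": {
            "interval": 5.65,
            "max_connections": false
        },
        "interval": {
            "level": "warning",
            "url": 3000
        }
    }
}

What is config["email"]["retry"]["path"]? 0.74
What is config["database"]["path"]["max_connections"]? False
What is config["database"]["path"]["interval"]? 5.65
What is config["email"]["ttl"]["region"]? 5432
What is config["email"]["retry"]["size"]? 4096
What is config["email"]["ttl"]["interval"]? 4.2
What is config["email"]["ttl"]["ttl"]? "/tmp"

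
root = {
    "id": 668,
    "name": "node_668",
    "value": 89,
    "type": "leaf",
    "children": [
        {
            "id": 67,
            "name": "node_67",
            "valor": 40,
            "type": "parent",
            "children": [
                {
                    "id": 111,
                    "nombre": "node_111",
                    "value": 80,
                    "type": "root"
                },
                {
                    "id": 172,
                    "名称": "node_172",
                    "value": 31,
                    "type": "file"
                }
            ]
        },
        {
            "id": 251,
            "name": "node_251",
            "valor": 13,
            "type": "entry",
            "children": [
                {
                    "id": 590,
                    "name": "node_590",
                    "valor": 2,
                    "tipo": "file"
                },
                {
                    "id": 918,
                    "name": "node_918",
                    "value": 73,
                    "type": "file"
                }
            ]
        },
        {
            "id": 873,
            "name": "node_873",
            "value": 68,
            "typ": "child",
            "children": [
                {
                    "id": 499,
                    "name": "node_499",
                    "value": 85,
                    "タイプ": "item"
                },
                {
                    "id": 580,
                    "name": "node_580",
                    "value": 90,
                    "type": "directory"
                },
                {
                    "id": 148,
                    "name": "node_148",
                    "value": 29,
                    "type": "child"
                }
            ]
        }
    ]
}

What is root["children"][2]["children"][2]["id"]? 148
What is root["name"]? "node_668"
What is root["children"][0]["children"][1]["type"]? "file"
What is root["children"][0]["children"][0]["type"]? "root"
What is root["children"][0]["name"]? "node_67"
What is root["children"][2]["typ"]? "child"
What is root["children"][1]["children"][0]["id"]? 590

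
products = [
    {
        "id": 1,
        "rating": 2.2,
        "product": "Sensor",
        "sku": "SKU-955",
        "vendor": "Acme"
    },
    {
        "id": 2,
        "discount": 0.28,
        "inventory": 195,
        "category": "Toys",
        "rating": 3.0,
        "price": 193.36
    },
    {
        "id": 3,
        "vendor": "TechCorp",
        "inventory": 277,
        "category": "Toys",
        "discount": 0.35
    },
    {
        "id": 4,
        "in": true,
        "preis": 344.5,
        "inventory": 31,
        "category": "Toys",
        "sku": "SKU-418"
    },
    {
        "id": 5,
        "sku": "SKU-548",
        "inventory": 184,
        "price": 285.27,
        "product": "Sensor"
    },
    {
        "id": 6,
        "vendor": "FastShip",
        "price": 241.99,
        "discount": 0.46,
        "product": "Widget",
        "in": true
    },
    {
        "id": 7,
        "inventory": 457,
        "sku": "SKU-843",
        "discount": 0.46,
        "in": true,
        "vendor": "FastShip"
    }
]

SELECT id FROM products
[1, 2, 3, 4, 5, 6, 7]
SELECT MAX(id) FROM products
7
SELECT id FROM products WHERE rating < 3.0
[1]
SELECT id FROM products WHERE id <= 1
[1]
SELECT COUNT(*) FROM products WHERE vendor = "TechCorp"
1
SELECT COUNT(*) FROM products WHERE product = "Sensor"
2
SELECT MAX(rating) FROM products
3.0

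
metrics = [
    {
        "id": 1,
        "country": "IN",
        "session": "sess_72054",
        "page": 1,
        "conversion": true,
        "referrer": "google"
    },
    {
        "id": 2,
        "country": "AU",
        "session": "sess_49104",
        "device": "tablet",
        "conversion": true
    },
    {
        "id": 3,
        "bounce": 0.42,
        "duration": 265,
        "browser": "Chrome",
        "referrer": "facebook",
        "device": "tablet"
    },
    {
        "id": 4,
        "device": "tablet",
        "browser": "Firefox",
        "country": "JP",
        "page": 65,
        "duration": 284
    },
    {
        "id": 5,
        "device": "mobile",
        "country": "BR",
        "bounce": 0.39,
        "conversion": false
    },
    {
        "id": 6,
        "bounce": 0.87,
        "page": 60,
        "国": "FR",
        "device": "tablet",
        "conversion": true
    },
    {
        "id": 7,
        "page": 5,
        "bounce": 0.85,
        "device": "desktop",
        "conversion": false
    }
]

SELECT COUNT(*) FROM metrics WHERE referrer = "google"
1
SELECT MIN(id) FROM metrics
1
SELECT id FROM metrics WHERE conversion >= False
[1, 2, 5, 6, 7]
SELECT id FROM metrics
[1, 2, 3, 4, 5, 6, 7]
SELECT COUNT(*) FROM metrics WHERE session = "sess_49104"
1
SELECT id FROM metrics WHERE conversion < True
[5, 7]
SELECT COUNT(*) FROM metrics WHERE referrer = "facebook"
1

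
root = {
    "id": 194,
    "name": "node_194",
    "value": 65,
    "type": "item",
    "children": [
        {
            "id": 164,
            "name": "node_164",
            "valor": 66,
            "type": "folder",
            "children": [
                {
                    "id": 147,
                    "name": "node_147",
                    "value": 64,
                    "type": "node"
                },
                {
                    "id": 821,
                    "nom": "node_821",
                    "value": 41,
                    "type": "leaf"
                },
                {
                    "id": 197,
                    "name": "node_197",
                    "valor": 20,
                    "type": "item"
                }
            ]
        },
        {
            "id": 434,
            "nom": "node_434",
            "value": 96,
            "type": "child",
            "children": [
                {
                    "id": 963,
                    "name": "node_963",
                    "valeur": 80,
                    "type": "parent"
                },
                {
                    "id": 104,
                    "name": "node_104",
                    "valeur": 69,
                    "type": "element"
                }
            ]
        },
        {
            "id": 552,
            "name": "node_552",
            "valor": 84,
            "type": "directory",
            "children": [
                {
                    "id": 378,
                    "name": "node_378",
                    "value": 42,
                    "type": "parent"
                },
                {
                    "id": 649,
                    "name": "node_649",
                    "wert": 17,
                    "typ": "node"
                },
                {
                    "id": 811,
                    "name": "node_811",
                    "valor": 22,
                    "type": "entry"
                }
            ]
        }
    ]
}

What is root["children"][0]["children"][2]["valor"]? 20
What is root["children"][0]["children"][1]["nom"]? "node_821"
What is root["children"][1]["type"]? "child"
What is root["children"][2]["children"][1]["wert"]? 17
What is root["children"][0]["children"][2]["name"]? "node_197"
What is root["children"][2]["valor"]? 84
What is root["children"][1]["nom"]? "node_434"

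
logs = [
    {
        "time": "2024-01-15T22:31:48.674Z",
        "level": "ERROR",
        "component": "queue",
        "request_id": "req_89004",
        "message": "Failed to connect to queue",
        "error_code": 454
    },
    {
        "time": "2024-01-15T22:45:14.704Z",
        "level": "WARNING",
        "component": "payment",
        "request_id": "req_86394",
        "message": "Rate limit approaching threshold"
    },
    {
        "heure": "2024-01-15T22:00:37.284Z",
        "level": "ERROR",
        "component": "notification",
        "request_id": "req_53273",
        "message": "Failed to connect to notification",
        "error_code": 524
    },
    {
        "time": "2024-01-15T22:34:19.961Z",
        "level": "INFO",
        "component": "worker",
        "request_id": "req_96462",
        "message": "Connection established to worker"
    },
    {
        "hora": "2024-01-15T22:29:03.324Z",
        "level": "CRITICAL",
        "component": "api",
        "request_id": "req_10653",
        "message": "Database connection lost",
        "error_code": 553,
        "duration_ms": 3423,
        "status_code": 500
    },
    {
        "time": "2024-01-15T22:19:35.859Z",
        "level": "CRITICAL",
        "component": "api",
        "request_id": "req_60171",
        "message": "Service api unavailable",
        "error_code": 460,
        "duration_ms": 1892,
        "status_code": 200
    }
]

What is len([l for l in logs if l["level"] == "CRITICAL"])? 2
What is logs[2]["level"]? "ERROR"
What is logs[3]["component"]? "worker"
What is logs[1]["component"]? "payment"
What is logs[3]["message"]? "Connection established to worker"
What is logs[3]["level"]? "INFO"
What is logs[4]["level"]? "CRITICAL"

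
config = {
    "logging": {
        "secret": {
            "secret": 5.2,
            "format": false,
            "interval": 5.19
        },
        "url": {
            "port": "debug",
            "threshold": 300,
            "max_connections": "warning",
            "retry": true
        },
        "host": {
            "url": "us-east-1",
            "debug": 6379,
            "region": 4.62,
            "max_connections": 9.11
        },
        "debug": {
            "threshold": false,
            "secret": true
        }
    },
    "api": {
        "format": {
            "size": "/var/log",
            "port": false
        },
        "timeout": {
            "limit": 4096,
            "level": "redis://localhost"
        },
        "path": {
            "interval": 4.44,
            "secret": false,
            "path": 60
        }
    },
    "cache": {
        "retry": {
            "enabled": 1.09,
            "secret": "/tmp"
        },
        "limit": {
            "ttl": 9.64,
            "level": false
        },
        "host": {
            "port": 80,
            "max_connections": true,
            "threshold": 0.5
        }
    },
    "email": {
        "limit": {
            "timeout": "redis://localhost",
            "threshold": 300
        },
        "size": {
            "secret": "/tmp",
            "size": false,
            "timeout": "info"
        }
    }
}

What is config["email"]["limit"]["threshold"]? 300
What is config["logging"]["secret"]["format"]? False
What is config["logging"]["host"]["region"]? 4.62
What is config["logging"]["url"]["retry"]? True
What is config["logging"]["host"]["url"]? "us-east-1"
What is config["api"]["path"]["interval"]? 4.44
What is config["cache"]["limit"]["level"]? False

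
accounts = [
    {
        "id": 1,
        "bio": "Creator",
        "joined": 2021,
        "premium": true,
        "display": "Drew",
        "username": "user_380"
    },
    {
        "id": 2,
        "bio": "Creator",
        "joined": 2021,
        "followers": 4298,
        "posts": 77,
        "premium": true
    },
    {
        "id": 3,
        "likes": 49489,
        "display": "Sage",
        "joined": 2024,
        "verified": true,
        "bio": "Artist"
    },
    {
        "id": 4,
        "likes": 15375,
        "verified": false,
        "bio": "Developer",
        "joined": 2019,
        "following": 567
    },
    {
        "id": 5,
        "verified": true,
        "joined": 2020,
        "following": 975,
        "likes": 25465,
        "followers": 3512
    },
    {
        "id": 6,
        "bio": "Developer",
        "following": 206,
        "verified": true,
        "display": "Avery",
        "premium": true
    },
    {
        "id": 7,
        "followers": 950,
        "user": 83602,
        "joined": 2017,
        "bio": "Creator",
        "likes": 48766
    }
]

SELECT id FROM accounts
[1, 2, 3, 4, 5, 6, 7]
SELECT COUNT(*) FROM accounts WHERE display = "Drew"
1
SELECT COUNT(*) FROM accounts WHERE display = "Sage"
1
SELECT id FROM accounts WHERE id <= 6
[1, 2, 3, 4, 5, 6]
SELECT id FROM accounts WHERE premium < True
[]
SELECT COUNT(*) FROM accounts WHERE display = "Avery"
1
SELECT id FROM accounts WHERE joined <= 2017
[7]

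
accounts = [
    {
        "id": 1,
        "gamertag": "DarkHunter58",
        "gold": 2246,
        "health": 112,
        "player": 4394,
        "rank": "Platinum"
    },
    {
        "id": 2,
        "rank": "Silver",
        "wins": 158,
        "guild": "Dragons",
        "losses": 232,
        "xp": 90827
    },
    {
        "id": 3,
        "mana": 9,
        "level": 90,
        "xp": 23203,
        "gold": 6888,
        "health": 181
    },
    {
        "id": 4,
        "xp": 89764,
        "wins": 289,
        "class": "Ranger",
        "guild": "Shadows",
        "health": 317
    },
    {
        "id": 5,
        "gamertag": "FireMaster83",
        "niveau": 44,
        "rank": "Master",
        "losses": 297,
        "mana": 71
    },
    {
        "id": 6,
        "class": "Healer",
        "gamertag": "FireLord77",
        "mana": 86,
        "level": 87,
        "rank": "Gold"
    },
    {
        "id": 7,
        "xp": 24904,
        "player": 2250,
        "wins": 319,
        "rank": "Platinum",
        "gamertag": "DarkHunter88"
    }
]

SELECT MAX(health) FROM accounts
317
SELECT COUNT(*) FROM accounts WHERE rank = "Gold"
1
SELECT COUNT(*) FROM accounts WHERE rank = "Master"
1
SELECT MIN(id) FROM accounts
1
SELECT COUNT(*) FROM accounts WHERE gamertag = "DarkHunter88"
1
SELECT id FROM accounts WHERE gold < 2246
[]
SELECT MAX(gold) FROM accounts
6888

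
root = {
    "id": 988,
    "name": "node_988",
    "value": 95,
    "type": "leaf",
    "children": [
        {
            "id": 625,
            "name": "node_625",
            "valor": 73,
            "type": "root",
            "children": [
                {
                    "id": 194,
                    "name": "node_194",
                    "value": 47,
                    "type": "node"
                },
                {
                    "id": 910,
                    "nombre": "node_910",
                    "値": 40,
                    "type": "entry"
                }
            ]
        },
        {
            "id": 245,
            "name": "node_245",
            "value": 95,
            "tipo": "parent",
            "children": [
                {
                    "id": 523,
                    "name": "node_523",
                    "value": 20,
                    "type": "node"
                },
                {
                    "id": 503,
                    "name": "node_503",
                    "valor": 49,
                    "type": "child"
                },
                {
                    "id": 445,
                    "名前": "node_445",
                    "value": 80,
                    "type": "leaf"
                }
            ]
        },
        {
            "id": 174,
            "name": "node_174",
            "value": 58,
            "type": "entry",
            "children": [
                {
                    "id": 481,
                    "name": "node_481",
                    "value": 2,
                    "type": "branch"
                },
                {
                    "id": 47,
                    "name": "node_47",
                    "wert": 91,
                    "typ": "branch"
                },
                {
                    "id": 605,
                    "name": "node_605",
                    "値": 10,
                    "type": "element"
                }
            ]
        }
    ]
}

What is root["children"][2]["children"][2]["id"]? 605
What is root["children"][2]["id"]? 174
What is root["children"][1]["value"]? 95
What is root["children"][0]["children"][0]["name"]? "node_194"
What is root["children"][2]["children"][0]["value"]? 2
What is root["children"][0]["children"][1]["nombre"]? "node_910"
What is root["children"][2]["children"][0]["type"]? "branch"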